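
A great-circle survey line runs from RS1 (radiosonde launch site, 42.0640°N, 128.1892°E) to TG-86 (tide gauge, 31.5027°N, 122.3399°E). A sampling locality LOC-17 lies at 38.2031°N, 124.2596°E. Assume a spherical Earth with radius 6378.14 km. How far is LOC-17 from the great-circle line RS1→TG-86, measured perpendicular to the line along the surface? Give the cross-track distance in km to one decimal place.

δ₁₃ = central angle RS1→LOC-17 = 0.085362 rad  (haversine)
θ₁₃ = bearing RS1→LOC-17 = 219.172°,  θ₁₂ = bearing RS1→TG-86 = 205.729°
dₓₜ = R·arcsin(sin δ₁₃ · sin(θ₁₃ − θ₁₂)) = 6378.14·arcsin(0.08526·sin(13.443°)) = 126.424 km
|dₓₜ| = 126.424 km

126.4 km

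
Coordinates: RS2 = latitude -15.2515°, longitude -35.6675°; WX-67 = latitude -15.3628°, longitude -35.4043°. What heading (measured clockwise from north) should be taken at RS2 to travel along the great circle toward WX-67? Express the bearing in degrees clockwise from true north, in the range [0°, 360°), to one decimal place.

113.7°

Δλ = 0.2632°
y = sin Δλ · cos φ₂ = 0.004430
x = cos φ₁ sin φ₂ − sin φ₁ cos φ₂ cos Δλ = -0.001945
θ = atan2(y, x) = 113.7086° → 113.7086° (mod 360°)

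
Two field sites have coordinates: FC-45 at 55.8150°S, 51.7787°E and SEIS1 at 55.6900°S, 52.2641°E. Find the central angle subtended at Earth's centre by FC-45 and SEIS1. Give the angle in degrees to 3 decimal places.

0.300°

Δφ = 0.1250°,  Δλ = 0.4854°
a = sin²(Δφ/2) + cos φ₁ cos φ₂ sin²(Δλ/2) = 0.000007
c = 2·arcsin(√a) = 0.005243 rad = 0.3004°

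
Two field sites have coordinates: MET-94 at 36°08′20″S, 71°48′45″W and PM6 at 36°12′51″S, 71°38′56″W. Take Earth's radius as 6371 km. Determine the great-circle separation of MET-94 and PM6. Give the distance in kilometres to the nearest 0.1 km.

16.9 km

MET-94: φ = -36.13889°, λ = -71.81250°
PM6: φ = -36.21417°, λ = -71.64889°
Δφ = -0.0753°,  Δλ = 0.1636°
a = sin²(Δφ/2) + cos φ₁ cos φ₂ sin²(Δλ/2) = 0.000002
c = 2·arcsin(√a) = 0.002653 rad = 0.1520°
d = R·c = 6371 × 0.002653 = 16.9 km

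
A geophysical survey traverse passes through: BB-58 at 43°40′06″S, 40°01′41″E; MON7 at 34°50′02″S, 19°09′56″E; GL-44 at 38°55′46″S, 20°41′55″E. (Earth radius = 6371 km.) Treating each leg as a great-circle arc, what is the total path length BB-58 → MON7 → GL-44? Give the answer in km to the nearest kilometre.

BB-58: φ = -43.66833°, λ = +40.02806°
MON7: φ = -34.83389°, λ = +19.16556°
GL-44: φ = -38.92944°, λ = +20.69861°
BB-58→MON7: c = 0.320082 rad, d = 2039.24 km
MON7→GL-44: c = 0.074613 rad, d = 475.36 km
Total = 2039.24 + 475.36 = 2514.60 km

2515 km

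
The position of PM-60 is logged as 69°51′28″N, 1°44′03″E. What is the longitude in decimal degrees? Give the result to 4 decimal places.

1.7342°E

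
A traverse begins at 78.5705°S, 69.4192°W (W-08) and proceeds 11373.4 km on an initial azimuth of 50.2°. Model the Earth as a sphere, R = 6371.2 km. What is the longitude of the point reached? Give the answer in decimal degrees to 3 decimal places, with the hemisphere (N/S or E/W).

16.672°W

δ = d/R = 11373.4/6371.2 = 1.785127 rad
φ₂ = arcsin(sin φ₁ cos δ + cos φ₁ sin δ cos θ)
   = arcsin(-0.98017·-0.21269 + 0.19816·0.97712·0.64011) = 19.41564°
λ₂ = λ₁ + atan2(sin θ sin δ cos φ₁, cos δ − sin φ₁ sin φ₂) = -16.67226°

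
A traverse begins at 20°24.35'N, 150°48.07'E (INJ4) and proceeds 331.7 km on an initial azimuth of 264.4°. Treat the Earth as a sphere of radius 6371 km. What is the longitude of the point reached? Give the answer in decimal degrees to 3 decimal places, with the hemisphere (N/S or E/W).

INJ4: φ = +20.40583°, λ = +150.80117°
δ = d/R = 331.7/6371 = 0.052064 rad
φ₂ = arcsin(sin φ₁ cos δ + cos φ₁ sin δ cos θ)
   = arcsin(0.34867·0.99864 + 0.93725·0.05204·-0.09758) = 20.08632°
λ₂ = λ₁ + atan2(sin θ sin δ cos φ₁, cos δ − sin φ₁ sin φ₂) = 147.63991°

147.640°E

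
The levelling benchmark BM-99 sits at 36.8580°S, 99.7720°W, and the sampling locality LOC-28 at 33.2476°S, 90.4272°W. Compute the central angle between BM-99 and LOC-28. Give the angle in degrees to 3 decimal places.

8.454°

Δφ = 3.6104°,  Δλ = 9.3448°
a = sin²(Δφ/2) + cos φ₁ cos φ₂ sin²(Δλ/2) = 0.005432
c = 2·arcsin(√a) = 0.147544 rad = 8.4537°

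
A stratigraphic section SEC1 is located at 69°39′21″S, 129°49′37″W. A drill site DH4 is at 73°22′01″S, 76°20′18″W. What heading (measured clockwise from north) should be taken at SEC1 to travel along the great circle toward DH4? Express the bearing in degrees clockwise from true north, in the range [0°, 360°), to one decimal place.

127.0°

SEC1: φ = -69.65583°, λ = -129.82694°
DH4: φ = -73.36694°, λ = -76.33833°
Δλ = 53.4886°
y = sin Δλ · cos φ₂ = 0.230063
x = cos φ₁ sin φ₂ − sin φ₁ cos φ₂ cos Δλ = -0.173427
θ = atan2(y, x) = 127.0098° → 127.0098° (mod 360°)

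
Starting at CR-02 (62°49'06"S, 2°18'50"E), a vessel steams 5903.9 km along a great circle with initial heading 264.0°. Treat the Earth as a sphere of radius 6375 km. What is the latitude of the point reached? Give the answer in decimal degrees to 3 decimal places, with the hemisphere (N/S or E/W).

34.942°S

CR-02: φ = -62.81833°, λ = +2.31389°
δ = d/R = 5903.9/6375 = 0.926102 rad
φ₂ = arcsin(sin φ₁ cos δ + cos φ₁ sin δ cos θ)
   = arcsin(-0.88956·0.60095 + 0.45681·0.79928·-0.10453) = -34.94236°
λ₂ = λ₁ + atan2(sin θ sin δ cos φ₁, cos δ − sin φ₁ sin φ₂) = -73.54974°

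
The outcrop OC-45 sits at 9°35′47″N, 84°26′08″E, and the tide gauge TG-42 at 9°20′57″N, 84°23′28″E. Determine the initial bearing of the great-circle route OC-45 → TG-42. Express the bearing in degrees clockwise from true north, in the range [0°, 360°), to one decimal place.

190.1°

OC-45: φ = +9.59639°, λ = +84.43556°
TG-42: φ = +9.34917°, λ = +84.39111°
Δλ = -0.0444°
y = sin Δλ · cos φ₂ = -0.000765
x = cos φ₁ sin φ₂ − sin φ₁ cos φ₂ cos Δλ = -0.004315
θ = atan2(y, x) = -169.9409° → 190.0591° (mod 360°)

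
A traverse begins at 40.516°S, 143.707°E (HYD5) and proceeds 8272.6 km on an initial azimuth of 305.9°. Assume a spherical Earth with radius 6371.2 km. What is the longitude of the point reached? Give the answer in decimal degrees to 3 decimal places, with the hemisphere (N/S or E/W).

δ = d/R = 8272.6/6371.2 = 1.298437 rad
φ₂ = arcsin(sin φ₁ cos δ + cos φ₁ sin δ cos θ)
   = arcsin(-0.64966·0.26900 + 0.76022·0.96314·0.58637) = 14.74877°
λ₂ = λ₁ + atan2(sin θ sin δ cos φ₁, cos δ − sin φ₁ sin φ₂) = 89.92601°

89.926°E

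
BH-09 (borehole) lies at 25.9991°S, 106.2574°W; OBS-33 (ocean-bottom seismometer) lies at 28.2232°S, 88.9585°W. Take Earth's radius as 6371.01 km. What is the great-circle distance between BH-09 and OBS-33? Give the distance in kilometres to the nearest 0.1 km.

1728.4 km

Δφ = -2.2241°,  Δλ = 17.2989°
a = sin²(Δφ/2) + cos φ₁ cos φ₂ sin²(Δλ/2) = 0.018288
c = 2·arcsin(√a) = 0.271296 rad = 15.5441°
d = R·c = 6371.01 × 0.271296 = 1728.4 km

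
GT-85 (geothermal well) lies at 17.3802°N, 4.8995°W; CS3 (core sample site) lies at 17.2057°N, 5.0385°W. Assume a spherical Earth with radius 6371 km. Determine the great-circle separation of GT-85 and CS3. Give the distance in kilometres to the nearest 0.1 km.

Δφ = -0.1745°,  Δλ = -0.1390°
a = sin²(Δφ/2) + cos φ₁ cos φ₂ sin²(Δλ/2) = 0.000004
c = 2·arcsin(√a) = 0.003826 rad = 0.2192°
d = R·c = 6371 × 0.003826 = 24.4 km

24.4 km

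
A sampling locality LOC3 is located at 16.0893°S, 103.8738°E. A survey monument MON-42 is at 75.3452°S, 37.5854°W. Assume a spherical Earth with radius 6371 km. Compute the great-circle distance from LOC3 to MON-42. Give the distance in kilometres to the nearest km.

9510 km

Δφ = -59.2559°,  Δλ = -141.4592°
a = sin²(Δφ/2) + cos φ₁ cos φ₂ sin²(Δλ/2) = 0.461007
c = 2·arcsin(√a) = 1.492730 rad = 85.5272°
d = R·c = 6371 × 1.492730 = 9510.2 km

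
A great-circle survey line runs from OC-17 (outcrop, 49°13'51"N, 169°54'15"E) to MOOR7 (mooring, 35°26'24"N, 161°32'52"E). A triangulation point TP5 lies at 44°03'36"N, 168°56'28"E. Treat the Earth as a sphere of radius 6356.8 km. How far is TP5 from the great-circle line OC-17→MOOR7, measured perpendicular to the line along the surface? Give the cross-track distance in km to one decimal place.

192.0 km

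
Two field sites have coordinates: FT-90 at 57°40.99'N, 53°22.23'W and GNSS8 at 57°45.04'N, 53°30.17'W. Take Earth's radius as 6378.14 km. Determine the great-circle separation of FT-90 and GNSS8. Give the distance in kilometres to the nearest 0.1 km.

10.9 km

FT-90: φ = +57.68317°, λ = -53.37050°
GNSS8: φ = +57.75067°, λ = -53.50283°
Δφ = 0.0675°,  Δλ = -0.1323°
a = sin²(Δφ/2) + cos φ₁ cos φ₂ sin²(Δλ/2) = 0.000001
c = 2·arcsin(√a) = 0.001706 rad = 0.0977°
d = R·c = 6378.14 × 0.001706 = 10.9 km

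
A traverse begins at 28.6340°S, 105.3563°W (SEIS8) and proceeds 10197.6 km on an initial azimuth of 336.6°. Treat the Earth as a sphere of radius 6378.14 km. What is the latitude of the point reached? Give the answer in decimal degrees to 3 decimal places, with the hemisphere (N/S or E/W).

δ = d/R = 10197.6/6378.14 = 1.598836 rad
φ₂ = arcsin(sin φ₁ cos δ + cos φ₁ sin δ cos θ)
   = arcsin(-0.47921·-0.02804 + 0.87770·0.99961·0.91775) = 54.94795°
λ₂ = λ₁ + atan2(sin θ sin δ cos φ₁, cos δ − sin φ₁ sin φ₂) = -149.08445°

54.948°N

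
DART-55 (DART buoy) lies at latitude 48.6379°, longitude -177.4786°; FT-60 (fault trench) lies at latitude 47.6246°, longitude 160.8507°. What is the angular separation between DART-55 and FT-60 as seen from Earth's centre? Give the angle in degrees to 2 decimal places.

Δφ = -1.0133°,  Δλ = -21.6707°
a = sin²(Δφ/2) + cos φ₁ cos φ₂ sin²(Δλ/2) = 0.015818
c = 2·arcsin(√a) = 0.252204 rad = 14.4502°

14.45°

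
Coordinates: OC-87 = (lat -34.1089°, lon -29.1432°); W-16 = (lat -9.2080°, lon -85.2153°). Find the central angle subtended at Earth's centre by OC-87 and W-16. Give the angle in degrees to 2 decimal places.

Δφ = 24.9009°,  Δλ = -56.0721°
a = sin²(Δφ/2) + cos φ₁ cos φ₂ sin²(Δλ/2) = 0.227044
c = 2·arcsin(√a) = 0.993320 rad = 56.9131°

56.91°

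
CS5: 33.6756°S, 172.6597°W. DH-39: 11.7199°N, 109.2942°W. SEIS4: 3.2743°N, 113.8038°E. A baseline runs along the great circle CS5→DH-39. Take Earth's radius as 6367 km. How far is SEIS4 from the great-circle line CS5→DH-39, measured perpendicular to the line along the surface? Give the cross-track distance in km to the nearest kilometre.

δ₁₃ = central angle CS5→SEIS4 = 1.365568 rad  (haversine)
θ₁₃ = bearing CS5→SEIS4 = 282.052°,  θ₁₂ = bearing CS5→DH-39 = 64.769°
dₓₜ = R·arcsin(sin δ₁₃ · sin(θ₁₃ − θ₁₂)) = 6367·arcsin(0.97901·sin(217.283°)) = -4041.949 km
|dₓₜ| = 4041.949 km

4042 km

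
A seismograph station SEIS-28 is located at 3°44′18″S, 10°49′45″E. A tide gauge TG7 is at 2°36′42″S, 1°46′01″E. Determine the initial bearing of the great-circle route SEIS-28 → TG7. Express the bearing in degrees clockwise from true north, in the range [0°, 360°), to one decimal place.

276.8°

SEIS-28: φ = -3.73833°, λ = +10.82917°
TG7: φ = -2.61167°, λ = +1.76694°
Δλ = -9.0622°
y = sin Δλ · cos φ₂ = -0.157343
x = cos φ₁ sin φ₂ − sin φ₁ cos φ₂ cos Δλ = 0.018850
θ = atan2(y, x) = -83.1685° → 276.8315° (mod 360°)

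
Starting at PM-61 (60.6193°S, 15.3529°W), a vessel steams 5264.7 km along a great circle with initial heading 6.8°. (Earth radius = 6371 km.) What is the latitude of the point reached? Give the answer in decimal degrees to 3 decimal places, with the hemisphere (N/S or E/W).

13.422°S

δ = d/R = 5264.7/6371 = 0.826354 rad
φ₂ = arcsin(sin φ₁ cos δ + cos φ₁ sin δ cos θ)
   = arcsin(-0.87138·0.67756 + 0.49061·0.73547·0.99297) = -13.42218°
λ₂ = λ₁ + atan2(sin θ sin δ cos φ₁, cos δ − sin φ₁ sin φ₂) = -10.21648°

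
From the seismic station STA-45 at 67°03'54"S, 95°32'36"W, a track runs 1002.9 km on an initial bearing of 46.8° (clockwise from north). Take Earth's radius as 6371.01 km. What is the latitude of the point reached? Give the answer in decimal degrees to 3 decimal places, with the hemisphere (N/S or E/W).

STA-45: φ = -67.06500°, λ = -95.54333°
δ = d/R = 1002.9/6371.01 = 0.157416 rad
φ₂ = arcsin(sin φ₁ cos δ + cos φ₁ sin δ cos θ)
   = arcsin(-0.92095·0.98764 + 0.38969·0.15677·0.68455) = -60.19726°
λ₂ = λ₁ + atan2(sin θ sin δ cos φ₁, cos δ − sin φ₁ sin φ₂) = -82.25046°

60.197°S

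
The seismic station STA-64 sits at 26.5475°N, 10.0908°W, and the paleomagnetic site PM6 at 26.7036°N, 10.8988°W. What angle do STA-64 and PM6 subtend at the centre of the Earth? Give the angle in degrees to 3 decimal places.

0.739°

Δφ = 0.1561°,  Δλ = -0.8080°
a = sin²(Δφ/2) + cos φ₁ cos φ₂ sin²(Δλ/2) = 0.000042
c = 2·arcsin(√a) = 0.012898 rad = 0.7390°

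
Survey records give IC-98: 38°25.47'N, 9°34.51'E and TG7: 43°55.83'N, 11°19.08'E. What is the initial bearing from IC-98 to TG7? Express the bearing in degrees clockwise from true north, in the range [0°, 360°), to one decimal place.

12.8°

IC-98: φ = +38.42450°, λ = +9.57517°
TG7: φ = +43.93050°, λ = +11.31800°
Δλ = 1.7428°
y = sin Δλ · cos φ₂ = 0.021903
x = cos φ₁ sin φ₂ − sin φ₁ cos φ₂ cos Δλ = 0.096157
θ = atan2(y, x) = 12.8322° → 12.8322° (mod 360°)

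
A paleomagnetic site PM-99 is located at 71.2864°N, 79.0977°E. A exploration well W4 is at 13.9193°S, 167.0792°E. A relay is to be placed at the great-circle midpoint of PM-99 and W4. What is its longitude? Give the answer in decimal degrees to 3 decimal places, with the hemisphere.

Bx = cos φ₂ cos Δλ = 0.034188,  By = cos φ₂ sin Δλ = 0.970033
φₘ = atan2(sin φ₁ + sin φ₂, √((cos φ₁ + Bx)² + By²)) = 34.37341°
λₘ = λ₁ + atan2(By, cos φ₁ + Bx) = 148.99541°

148.995°E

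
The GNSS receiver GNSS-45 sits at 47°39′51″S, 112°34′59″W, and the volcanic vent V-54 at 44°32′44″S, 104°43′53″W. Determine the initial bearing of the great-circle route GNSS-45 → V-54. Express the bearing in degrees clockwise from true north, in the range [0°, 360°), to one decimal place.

63.1°

GNSS-45: φ = -47.66417°, λ = -112.58306°
V-54: φ = -44.54556°, λ = -104.73139°
Δλ = 7.8517°
y = sin Δλ · cos φ₂ = 0.097360
x = cos φ₁ sin φ₂ − sin φ₁ cos φ₂ cos Δλ = 0.049464
θ = atan2(y, x) = 63.0670° → 63.0670° (mod 360°)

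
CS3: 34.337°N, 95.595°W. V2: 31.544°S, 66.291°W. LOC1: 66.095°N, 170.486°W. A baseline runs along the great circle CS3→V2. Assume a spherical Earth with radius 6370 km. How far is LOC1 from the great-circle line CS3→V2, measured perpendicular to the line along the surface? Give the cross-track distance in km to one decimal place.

288.8 km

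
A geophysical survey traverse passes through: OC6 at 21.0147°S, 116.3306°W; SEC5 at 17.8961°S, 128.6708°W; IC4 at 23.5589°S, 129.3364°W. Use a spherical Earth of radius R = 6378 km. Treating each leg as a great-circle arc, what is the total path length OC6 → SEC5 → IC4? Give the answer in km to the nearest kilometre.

OC6→SEC5: c = 0.210171 rad, d = 1340.47 km
SEC5→IC4: c = 0.099429 rad, d = 634.16 km
Total = 1340.47 + 634.16 = 1974.63 km

1975 km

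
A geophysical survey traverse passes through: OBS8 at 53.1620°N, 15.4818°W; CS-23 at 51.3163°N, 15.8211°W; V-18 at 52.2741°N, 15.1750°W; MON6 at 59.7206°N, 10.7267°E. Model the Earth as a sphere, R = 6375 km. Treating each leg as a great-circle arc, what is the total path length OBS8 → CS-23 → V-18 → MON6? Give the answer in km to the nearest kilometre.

OBS8→CS-23: c = 0.032417 rad, d = 206.66 km
CS-23→V-18: c = 0.018113 rad, d = 115.47 km
V-18→MON6: c = 0.281738 rad, d = 1796.08 km
Total = 206.66 + 115.47 + 1796.08 = 2118.21 km

2118 km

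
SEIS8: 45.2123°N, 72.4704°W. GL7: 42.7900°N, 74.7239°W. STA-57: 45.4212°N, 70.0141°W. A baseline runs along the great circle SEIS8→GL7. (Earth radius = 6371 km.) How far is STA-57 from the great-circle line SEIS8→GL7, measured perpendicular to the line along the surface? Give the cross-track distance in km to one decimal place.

δ₁₃ = central angle SEIS8→STA-57 = 0.030364 rad  (haversine)
θ₁₃ = bearing SEIS8→STA-57 = 82.232°,  θ₁₂ = bearing SEIS8→GL7 = 214.579°
dₓₜ = R·arcsin(sin δ₁₃ · sin(θ₁₃ − θ₁₂)) = 6371·arcsin(0.03036·sin(-132.347°)) = -142.966 km
|dₓₜ| = 142.966 km

143.0 km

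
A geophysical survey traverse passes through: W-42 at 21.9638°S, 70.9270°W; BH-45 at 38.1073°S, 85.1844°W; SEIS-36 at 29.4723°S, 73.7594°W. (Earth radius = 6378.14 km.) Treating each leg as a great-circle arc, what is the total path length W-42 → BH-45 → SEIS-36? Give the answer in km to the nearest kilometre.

3683 km

W-42→BH-45: c = 0.353718 rad, d = 2256.06 km
BH-45→SEIS-36: c = 0.223666 rad, d = 1426.57 km
Total = 2256.06 + 1426.57 = 3682.63 km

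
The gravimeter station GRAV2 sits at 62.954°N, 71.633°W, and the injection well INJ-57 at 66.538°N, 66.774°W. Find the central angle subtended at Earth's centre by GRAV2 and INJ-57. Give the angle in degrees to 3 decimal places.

4.138°

Δφ = 3.5840°,  Δλ = 4.8590°
a = sin²(Δφ/2) + cos φ₁ cos φ₂ sin²(Δλ/2) = 0.001303
c = 2·arcsin(√a) = 0.072215 rad = 4.1376°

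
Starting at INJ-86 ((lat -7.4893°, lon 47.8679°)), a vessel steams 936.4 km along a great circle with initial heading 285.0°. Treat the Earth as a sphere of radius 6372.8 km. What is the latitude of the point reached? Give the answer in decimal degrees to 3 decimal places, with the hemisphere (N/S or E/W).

5.242°S

δ = d/R = 936.4/6372.8 = 0.146937 rad
φ₂ = arcsin(sin φ₁ cos δ + cos φ₁ sin δ cos θ)
   = arcsin(-0.13034·0.98922 + 0.99147·0.14641·0.25882) = -5.24222°
λ₂ = λ₁ + atan2(sin θ sin δ cos φ₁, cos δ − sin φ₁ sin φ₂) = 39.70349°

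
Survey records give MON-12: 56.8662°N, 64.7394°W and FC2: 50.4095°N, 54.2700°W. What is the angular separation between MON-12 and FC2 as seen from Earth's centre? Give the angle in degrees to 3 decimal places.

8.938°

Δφ = -6.4567°,  Δλ = 10.4694°
a = sin²(Δφ/2) + cos φ₁ cos φ₂ sin²(Δλ/2) = 0.006071
c = 2·arcsin(√a) = 0.155992 rad = 8.9377°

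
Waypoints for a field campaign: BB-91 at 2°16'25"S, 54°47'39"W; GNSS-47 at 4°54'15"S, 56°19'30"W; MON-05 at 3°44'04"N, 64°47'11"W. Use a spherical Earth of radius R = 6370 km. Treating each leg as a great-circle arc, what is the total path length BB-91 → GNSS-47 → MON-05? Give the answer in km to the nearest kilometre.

1682 km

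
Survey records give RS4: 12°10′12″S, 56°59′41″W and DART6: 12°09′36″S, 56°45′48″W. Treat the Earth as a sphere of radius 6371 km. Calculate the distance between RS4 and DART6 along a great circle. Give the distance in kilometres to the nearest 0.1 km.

25.2 km

RS4: φ = -12.17000°, λ = -56.99472°
DART6: φ = -12.16000°, λ = -56.76333°
Δφ = 0.0100°,  Δλ = 0.2314°
a = sin²(Δφ/2) + cos φ₁ cos φ₂ sin²(Δλ/2) = 0.000004
c = 2·arcsin(√a) = 0.003952 rad = 0.2264°
d = R·c = 6371 × 0.003952 = 25.2 km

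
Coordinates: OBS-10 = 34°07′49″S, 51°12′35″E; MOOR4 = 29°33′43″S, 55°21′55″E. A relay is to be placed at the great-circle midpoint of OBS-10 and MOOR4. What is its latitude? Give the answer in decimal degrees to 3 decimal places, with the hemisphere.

31.863°S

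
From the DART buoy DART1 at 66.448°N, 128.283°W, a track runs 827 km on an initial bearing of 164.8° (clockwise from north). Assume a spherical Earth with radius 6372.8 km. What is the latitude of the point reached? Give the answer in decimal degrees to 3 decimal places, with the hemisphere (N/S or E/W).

δ = d/R = 827/6372.8 = 0.129770 rad
φ₂ = arcsin(sin φ₁ cos δ + cos φ₁ sin δ cos θ)
   = arcsin(0.91670·0.99159 + 0.39958·0.12941·-0.96502) = 59.21461°
λ₂ = λ₁ + atan2(sin θ sin δ cos φ₁, cos δ − sin φ₁ sin φ₂) = -124.48206°

59.215°N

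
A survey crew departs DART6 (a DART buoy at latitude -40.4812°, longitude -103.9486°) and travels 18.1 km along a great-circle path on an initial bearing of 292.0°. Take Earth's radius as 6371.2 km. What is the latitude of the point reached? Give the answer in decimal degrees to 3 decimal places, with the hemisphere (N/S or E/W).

δ = d/R = 18.1/6371.2 = 0.002841 rad
φ₂ = arcsin(sin φ₁ cos δ + cos φ₁ sin δ cos θ)
   = arcsin(-0.64920·1.00000 + 0.76062·0.00284·0.37461) = -40.42006°
λ₂ = λ₁ + atan2(sin θ sin δ cos φ₁, cos δ − sin φ₁ sin φ₂) = -104.14684°

40.420°S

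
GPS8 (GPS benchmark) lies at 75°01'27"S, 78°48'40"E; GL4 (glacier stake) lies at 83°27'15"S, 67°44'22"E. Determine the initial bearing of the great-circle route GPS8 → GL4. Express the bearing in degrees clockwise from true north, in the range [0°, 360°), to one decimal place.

188.4°

GPS8: φ = -75.02417°, λ = +78.81111°
GL4: φ = -83.45417°, λ = +67.73944°
Δλ = -11.0717°
y = sin Δλ · cos φ₂ = -0.021892
x = cos φ₁ sin φ₂ − sin φ₁ cos φ₂ cos Δλ = -0.148651
θ = atan2(y, x) = -171.6223° → 188.3777° (mod 360°)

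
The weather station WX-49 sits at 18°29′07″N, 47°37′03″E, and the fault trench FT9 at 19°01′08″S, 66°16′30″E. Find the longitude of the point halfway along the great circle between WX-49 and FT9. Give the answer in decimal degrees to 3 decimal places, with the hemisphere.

56.931°E

WX-49: φ = +18.48528°, λ = +47.61750°
FT9: φ = -19.01889°, λ = +66.27500°
Bx = cos φ₂ cos Δλ = 0.895728,  By = cos φ₂ sin Δλ = 0.302447
φₘ = atan2(sin φ₁ + sin φ₂, √((cos φ₁ + Bx)² + By²)) = -0.27038°
λₘ = λ₁ + atan2(By, cos φ₁ + Bx) = 56.93137°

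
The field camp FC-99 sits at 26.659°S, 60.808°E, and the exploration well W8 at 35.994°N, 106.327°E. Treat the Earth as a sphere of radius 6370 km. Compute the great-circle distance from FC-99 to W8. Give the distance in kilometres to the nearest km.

Δφ = 62.6530°,  Δλ = 45.5190°
a = sin²(Δφ/2) + cos φ₁ cos φ₂ sin²(Δλ/2) = 0.378528
c = 2·arcsin(√a) = 1.325396 rad = 75.9396°
d = R·c = 6370 × 1.325396 = 8442.8 km

8443 km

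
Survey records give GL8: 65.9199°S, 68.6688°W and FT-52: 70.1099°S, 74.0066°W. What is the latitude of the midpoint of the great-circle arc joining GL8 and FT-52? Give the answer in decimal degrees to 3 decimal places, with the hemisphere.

Bx = cos φ₂ cos Δλ = 0.338742,  By = cos φ₂ sin Δλ = -0.031650
φₘ = atan2(sin φ₁ + sin φ₂, √((cos φ₁ + Bx)² + By²)) = -68.03630°
λₘ = λ₁ + atan2(By, cos φ₁ + Bx) = -71.09570°

68.036°S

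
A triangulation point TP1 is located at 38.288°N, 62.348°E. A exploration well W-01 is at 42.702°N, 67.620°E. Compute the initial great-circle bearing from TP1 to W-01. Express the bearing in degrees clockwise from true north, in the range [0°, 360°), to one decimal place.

40.6°

Δλ = 5.2720°
y = sin Δλ · cos φ₂ = 0.067525
x = cos φ₁ sin φ₂ − sin φ₁ cos φ₂ cos Δλ = 0.078889
θ = atan2(y, x) = 40.5618° → 40.5618° (mod 360°)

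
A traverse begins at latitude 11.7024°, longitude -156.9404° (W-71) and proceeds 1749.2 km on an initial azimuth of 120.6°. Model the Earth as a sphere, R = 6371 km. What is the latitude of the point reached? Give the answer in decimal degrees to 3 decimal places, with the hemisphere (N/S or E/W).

3.445°N

δ = d/R = 1749.2/6371 = 0.274557 rad
φ₂ = arcsin(sin φ₁ cos δ + cos φ₁ sin δ cos θ)
   = arcsin(0.20283·0.96255 + 0.97921·0.27112·-0.50904) = 3.44491°
λ₂ = λ₁ + atan2(sin θ sin δ cos φ₁, cos δ − sin φ₁ sin φ₂) = -143.42027°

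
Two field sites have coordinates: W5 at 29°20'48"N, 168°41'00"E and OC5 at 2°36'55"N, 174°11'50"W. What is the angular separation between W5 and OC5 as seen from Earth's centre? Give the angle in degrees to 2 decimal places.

31.29°

W5: φ = +29.34667°, λ = +168.68333°
OC5: φ = +2.61528°, λ = -174.19722°
Δφ = -26.7314°,  Δλ = 17.1194°
a = sin²(Δφ/2) + cos φ₁ cos φ₂ sin²(Δλ/2) = 0.072728
c = 2·arcsin(√a) = 0.546123 rad = 31.2906°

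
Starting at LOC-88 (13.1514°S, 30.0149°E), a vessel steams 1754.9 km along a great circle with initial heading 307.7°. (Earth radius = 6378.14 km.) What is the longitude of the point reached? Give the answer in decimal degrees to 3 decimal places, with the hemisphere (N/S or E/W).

17.581°E

δ = d/R = 1754.9/6378.14 = 0.275143 rad
φ₂ = arcsin(sin φ₁ cos δ + cos φ₁ sin δ cos θ)
   = arcsin(-0.22752·0.96239 + 0.97377·0.27168·0.61153) = -3.27808°
λ₂ = λ₁ + atan2(sin θ sin δ cos φ₁, cos δ − sin φ₁ sin φ₂) = 17.58086°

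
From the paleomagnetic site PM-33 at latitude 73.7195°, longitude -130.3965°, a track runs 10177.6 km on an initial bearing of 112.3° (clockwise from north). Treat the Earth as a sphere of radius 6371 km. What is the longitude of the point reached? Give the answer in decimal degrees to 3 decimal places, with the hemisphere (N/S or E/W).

61.483°W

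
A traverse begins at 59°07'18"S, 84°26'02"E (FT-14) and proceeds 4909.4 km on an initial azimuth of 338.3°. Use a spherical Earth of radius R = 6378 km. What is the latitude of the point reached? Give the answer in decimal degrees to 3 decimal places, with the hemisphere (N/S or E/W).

16.526°S

FT-14: φ = -59.12167°, λ = +84.43389°
δ = d/R = 4909.4/6378 = 0.769740 rad
φ₂ = arcsin(sin φ₁ cos δ + cos φ₁ sin δ cos θ)
   = arcsin(-0.85826·0.71809 + 0.51322·0.69595·0.92913) = -16.52588°
λ₂ = λ₁ + atan2(sin θ sin δ cos φ₁, cos δ − sin φ₁ sin φ₂) = 68.86407°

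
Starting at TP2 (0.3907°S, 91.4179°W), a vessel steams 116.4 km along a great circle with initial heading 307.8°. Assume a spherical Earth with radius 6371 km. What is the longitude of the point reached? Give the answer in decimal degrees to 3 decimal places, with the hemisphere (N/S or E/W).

δ = d/R = 116.4/6371 = 0.018270 rad
φ₂ = arcsin(sin φ₁ cos δ + cos φ₁ sin δ cos θ)
   = arcsin(-0.00682·0.99983 + 0.99998·0.01827·0.61291) = 0.25092°
λ₂ = λ₁ + atan2(sin θ sin δ cos φ₁, cos δ − sin φ₁ sin φ₂) = -92.24503°

92.245°W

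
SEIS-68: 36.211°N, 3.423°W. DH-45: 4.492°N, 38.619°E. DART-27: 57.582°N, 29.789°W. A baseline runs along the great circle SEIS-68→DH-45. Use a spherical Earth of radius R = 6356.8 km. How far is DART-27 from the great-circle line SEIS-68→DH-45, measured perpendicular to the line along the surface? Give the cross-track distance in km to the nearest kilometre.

δ₁₃ = central angle SEIS-68→DART-27 = 0.481621 rad  (haversine)
θ₁₃ = bearing SEIS-68→DART-27 = 329.071°,  θ₁₂ = bearing SEIS-68→DH-45 = 119.270°
dₓₜ = R·arcsin(sin δ₁₃ · sin(θ₁₃ − θ₁₂)) = 6356.8·arcsin(0.46322·sin(209.801°)) = -1476.675 km
|dₓₜ| = 1476.675 km

1477 km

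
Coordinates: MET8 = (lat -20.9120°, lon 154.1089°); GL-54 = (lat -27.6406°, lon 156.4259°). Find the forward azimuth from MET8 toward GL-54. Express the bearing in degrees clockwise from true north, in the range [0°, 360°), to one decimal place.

Δλ = 2.3170°
y = sin Δλ · cos φ₂ = 0.035814
x = cos φ₁ sin φ₂ − sin φ₁ cos φ₂ cos Δλ = -0.117425
θ = atan2(y, x) = 163.0384° → 163.0384° (mod 360°)

163.0°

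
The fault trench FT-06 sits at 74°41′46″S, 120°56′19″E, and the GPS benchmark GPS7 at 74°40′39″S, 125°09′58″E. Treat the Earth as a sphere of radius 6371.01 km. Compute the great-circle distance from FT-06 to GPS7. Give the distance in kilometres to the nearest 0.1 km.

124.1 km

FT-06: φ = -74.69611°, λ = +120.93861°
GPS7: φ = -74.67750°, λ = +125.16611°
Δφ = 0.0186°,  Δλ = 4.2275°
a = sin²(Δφ/2) + cos φ₁ cos φ₂ sin²(Δλ/2) = 0.000095
c = 2·arcsin(√a) = 0.019485 rad = 1.1164°
d = R·c = 6371.01 × 0.019485 = 124.1 km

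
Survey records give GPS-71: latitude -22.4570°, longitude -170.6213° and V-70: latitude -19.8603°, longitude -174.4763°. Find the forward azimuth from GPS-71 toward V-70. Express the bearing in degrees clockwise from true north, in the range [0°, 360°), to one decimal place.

Δλ = -3.8550°
y = sin Δλ · cos φ₂ = -0.063233
x = cos φ₁ sin φ₂ − sin φ₁ cos φ₂ cos Δλ = 0.044493
θ = atan2(y, x) = -54.8687° → 305.1313° (mod 360°)

305.1°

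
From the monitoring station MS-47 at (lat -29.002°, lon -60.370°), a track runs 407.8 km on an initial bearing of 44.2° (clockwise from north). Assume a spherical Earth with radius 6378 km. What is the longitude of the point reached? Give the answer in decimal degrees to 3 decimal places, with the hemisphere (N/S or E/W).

δ = d/R = 407.8/6378 = 0.063939 rad
φ₂ = arcsin(sin φ₁ cos δ + cos φ₁ sin δ cos θ)
   = arcsin(-0.48484·0.99796 + 0.87460·0.06389·0.71691) = -26.34573°
λ₂ = λ₁ + atan2(sin θ sin δ cos φ₁, cos δ − sin φ₁ sin φ₂) = -57.52074°

57.521°W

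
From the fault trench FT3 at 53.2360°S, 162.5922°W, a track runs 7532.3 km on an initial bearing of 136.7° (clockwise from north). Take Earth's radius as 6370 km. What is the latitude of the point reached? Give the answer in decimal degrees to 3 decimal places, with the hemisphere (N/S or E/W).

δ = d/R = 7532.3/6370 = 1.182465 rad
φ₂ = arcsin(sin φ₁ cos δ + cos φ₁ sin δ cos θ)
   = arcsin(-0.80111·0.37864 + 0.59852·0.92554·-0.72777) = -44.94998°
λ₂ = λ₁ + atan2(sin θ sin δ cos φ₁, cos δ − sin φ₁ sin φ₂) = -46.34503°

44.950°S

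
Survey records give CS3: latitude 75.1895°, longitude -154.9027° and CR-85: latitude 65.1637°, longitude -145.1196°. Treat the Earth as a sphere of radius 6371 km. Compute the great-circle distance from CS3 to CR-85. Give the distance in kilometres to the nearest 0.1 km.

Δφ = -10.0258°,  Δλ = 9.7831°
a = sin²(Δφ/2) + cos φ₁ cos φ₂ sin²(Δλ/2) = 0.008416
c = 2·arcsin(√a) = 0.183735 rad = 10.5273°
d = R·c = 6371 × 0.183735 = 1170.6 km

1170.6 km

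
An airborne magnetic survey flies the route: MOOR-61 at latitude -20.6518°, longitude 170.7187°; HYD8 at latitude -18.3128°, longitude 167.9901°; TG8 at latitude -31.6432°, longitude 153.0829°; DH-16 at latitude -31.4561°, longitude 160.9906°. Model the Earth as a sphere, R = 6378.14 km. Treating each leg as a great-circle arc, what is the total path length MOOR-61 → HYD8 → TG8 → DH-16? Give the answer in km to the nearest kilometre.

MOOR-61→HYD8: c = 0.060678 rad, d = 387.01 km
HYD8→TG8: c = 0.330577 rad, d = 2108.47 km
TG8→DH-16: c = 0.117635 rad, d = 750.29 km
Total = 387.01 + 2108.47 + 750.29 = 3245.77 km

3246 km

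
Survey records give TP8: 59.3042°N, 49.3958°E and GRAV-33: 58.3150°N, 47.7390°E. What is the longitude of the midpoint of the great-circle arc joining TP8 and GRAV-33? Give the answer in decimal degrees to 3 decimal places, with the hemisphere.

48.556°E

Bx = cos φ₂ cos Δλ = 0.525029,  By = cos φ₂ sin Δλ = -0.015186
φₘ = atan2(sin φ₁ + sin φ₂, √((cos φ₁ + Bx)² + By²)) = 58.81225°
λₘ = λ₁ + atan2(By, cos φ₁ + Bx) = 48.55559°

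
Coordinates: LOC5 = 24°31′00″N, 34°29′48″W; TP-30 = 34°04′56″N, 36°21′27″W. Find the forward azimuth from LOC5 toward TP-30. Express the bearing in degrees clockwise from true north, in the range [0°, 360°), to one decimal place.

350.8°

LOC5: φ = +24.51667°, λ = -34.49667°
TP-30: φ = +34.08222°, λ = -36.35750°
Δλ = -1.8608°
y = sin Δλ · cos φ₂ = -0.026894
x = cos φ₁ sin φ₂ − sin φ₁ cos φ₂ cos Δλ = 0.166357
θ = atan2(y, x) = -9.1834° → 350.8166° (mod 360°)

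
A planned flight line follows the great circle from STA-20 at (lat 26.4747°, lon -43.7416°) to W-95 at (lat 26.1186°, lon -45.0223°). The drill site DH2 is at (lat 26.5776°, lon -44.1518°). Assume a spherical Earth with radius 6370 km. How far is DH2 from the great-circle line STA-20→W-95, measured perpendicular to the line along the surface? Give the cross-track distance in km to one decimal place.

22.9 km

δ₁₃ = central angle STA-20→DH2 = 0.006653 rad  (haversine)
θ₁₃ = bearing STA-20→DH2 = 285.753°,  θ₁₂ = bearing STA-20→W-95 = 253.053°
dₓₜ = R·arcsin(sin δ₁₃ · sin(θ₁₃ − θ₁₂)) = 6370·arcsin(0.00665·sin(32.700°)) = 22.894 km
|dₓₜ| = 22.894 km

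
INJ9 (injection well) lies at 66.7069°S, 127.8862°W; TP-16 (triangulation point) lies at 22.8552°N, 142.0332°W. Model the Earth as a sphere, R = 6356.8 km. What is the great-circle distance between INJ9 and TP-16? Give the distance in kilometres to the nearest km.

Δφ = 89.5621°,  Δλ = -14.1470°
a = sin²(Δφ/2) + cos φ₁ cos φ₂ sin²(Δλ/2) = 0.501704
c = 2·arcsin(√a) = 1.574205 rad = 90.1953°
d = R·c = 6356.8 × 1.574205 = 10006.9 km

10007 km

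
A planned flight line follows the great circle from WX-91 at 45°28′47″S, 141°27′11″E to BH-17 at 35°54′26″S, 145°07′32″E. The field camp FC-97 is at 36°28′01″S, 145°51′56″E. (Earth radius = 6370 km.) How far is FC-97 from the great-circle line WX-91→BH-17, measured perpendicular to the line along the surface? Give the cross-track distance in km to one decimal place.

80.1 km

WX-91: φ = -45.47972°, λ = +141.45306°
BH-17: φ = -35.90722°, λ = +145.12556°
FC-97: φ = -36.46694°, λ = +145.86556°
δ₁₃ = central angle WX-91→FC-97 = 0.167635 rad  (haversine)
θ₁₃ = bearing WX-91→FC-97 = 21.766°,  θ₁₂ = bearing WX-91→BH-17 = 17.444°
dₓₜ = R·arcsin(sin δ₁₃ · sin(θ₁₃ − θ₁₂)) = 6370·arcsin(0.16685·sin(4.323°)) = 80.110 km
|dₓₜ| = 80.110 km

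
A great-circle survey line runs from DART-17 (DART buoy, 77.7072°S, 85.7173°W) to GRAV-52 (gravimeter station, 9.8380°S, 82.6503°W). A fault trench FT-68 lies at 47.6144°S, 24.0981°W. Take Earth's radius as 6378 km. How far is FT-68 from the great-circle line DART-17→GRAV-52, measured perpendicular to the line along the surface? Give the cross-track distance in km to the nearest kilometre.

δ₁₃ = central angle DART-17→FT-68 = 0.660132 rad  (haversine)
θ₁₃ = bearing DART-17→FT-68 = 75.279°,  θ₁₂ = bearing DART-17→GRAV-52 = 3.262°
dₓₜ = R·arcsin(sin δ₁₃ · sin(θ₁₃ − θ₁₂)) = 6378·arcsin(0.61322·sin(72.017°)) = 3971.857 km
|dₓₜ| = 3971.857 km

3972 km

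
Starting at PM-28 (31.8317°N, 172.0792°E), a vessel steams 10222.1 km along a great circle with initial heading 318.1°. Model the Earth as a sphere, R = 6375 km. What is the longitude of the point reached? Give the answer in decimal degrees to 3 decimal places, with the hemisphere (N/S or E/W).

δ = d/R = 10222.1/6375 = 1.603467 rad
φ₂ = arcsin(sin φ₁ cos δ + cos φ₁ sin δ cos θ)
   = arcsin(0.52743·-0.03266 + 0.84960·0.99947·0.74431) = 37.93755°
λ₂ = λ₁ + atan2(sin θ sin δ cos φ₁, cos δ − sin φ₁ sin φ₂) = 49.89276°

49.893°E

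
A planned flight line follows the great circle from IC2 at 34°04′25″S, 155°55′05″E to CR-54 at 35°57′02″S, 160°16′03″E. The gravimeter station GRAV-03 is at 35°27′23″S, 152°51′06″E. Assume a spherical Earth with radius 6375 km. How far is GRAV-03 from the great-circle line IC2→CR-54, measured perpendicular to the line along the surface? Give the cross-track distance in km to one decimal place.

IC2: φ = -34.07361°, λ = +155.91806°
CR-54: φ = -35.95056°, λ = +160.26750°
GRAV-03: φ = -35.45639°, λ = +152.85167°
δ₁₃ = central angle IC2→GRAV-03 = 0.050150 rad  (haversine)
θ₁₃ = bearing IC2→GRAV-03 = 240.368°,  θ₁₂ = bearing IC2→CR-54 = 119.020°
dₓₜ = R·arcsin(sin δ₁₃ · sin(θ₁₃ − θ₁₂)) = 6375·arcsin(0.05013·sin(121.348°)) = 273.006 km
|dₓₜ| = 273.006 km

273.0 km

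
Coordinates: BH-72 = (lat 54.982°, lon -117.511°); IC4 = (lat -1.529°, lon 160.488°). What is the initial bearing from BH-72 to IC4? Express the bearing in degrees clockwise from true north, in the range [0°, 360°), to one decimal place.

Δλ = -82.0010°
y = sin Δλ · cos φ₂ = -0.989918
x = cos φ₁ sin φ₂ − sin φ₁ cos φ₂ cos Δλ = -0.129236
θ = atan2(y, x) = -97.4380° → 262.5620° (mod 360°)

262.6°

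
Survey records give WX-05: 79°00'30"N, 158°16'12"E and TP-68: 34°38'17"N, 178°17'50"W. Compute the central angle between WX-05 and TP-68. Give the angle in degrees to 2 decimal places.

45.42°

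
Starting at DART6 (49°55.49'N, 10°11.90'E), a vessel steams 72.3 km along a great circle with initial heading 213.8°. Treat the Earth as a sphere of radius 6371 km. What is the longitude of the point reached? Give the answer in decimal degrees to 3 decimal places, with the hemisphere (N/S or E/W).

9.643°E

DART6: φ = +49.92483°, λ = +10.19833°
δ = d/R = 72.3/6371 = 0.011348 rad
φ₂ = arcsin(sin φ₁ cos δ + cos φ₁ sin δ cos θ)
   = arcsin(0.76520·0.99994 + 0.64379·0.01135·-0.83098) = 49.38318°
λ₂ = λ₁ + atan2(sin θ sin δ cos φ₁, cos δ − sin φ₁ sin φ₂) = 9.64271°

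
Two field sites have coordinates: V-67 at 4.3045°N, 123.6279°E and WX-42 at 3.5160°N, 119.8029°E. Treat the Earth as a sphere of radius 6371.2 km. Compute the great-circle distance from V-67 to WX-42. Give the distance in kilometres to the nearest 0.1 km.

Δφ = -0.7885°,  Δλ = -3.8250°
a = sin²(Δφ/2) + cos φ₁ cos φ₂ sin²(Δλ/2) = 0.001156
c = 2·arcsin(√a) = 0.068010 rad = 3.8967°
d = R·c = 6371.2 × 0.068010 = 433.3 km

433.3 km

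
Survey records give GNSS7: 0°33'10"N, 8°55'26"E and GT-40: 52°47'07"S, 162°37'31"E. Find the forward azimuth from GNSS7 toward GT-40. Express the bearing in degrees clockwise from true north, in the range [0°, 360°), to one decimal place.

161.3°

GNSS7: φ = +0.55278°, λ = +8.92389°
GT-40: φ = -52.78528°, λ = +162.62528°
Δλ = 153.7014°
y = sin Δλ · cos φ₂ = 0.267958
x = cos φ₁ sin φ₂ − sin φ₁ cos φ₂ cos Δλ = -0.791106
θ = atan2(y, x) = 161.2881° → 161.2881° (mod 360°)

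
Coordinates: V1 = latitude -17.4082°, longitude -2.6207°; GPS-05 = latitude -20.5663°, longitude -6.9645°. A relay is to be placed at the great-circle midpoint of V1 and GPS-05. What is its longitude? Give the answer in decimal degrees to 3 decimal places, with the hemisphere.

4.772°W

Bx = cos φ₂ cos Δλ = 0.933577,  By = cos φ₂ sin Δλ = -0.070914
φₘ = atan2(sin φ₁ + sin φ₂, √((cos φ₁ + Bx)² + By²)) = -18.99992°
λₘ = λ₁ + atan2(By, cos φ₁ + Bx) = -4.77199°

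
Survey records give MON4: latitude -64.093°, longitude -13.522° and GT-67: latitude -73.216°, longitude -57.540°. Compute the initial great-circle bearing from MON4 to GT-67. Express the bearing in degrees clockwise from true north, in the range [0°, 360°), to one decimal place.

Δλ = -44.0180°
y = sin Δλ · cos φ₂ = -0.200658
x = cos φ₁ sin φ₂ − sin φ₁ cos φ₂ cos Δλ = -0.231511
θ = atan2(y, x) = -139.0835° → 220.9165° (mod 360°)

220.9°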